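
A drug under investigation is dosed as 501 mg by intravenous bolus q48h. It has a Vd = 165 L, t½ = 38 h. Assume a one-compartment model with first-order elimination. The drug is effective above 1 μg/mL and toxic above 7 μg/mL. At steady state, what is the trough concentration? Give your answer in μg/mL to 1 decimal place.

2.2 μg/mL

k = ln2/t½ = ln2/38 ≈ 0.018241 h⁻¹; fraction remaining f = e^(−kτ) = e^(−0.018241×48) ≈ 0.4166.
Each bolus raises the concentration by D/Vd = 501/165 ≈ 3.036 μg/mL.
Steady-state trough Cmin,ss = C₀·f/(1−f) ≈ 3.036 × 0.4166/0.5834 ≈ 2.168 μg/mL.
Trough 2.2 μg/mL vs MEC 1 μg/mL: adequate.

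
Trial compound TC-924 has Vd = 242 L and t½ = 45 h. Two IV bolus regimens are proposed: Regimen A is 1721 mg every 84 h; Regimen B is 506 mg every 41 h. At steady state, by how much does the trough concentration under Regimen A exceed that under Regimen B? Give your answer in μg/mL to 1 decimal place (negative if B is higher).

0.3 μg/mL

Regimen A: f = (1/2)^(84/45) ≈ 0.2742; Cmin,ss = (1721/242)·f/(1−f) ≈ 2.687 μg/mL.
Regimen B: f = (1/2)^(41/45) ≈ 0.5318; Cmin,ss = (506/242)·f/(1−f) ≈ 2.375 μg/mL.
Difference ≈ 2.687 − 2.375 ≈ 0.312 μg/mL.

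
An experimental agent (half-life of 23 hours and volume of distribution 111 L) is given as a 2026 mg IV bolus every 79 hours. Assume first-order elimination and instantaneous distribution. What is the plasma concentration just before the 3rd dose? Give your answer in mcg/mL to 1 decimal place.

1.8 mcg/mL

f = (1/2)^(τ/t½) = (1/2)^(79/23) ≈ 0.0925.
C₀ = D/Vd = 2026/111 ≈ 18.252 mcg/mL.
Before the 3rd dose, 2 doses have been given. Superposition: Cmin = C₀·(f + f²).
≈ 18.252 × (0.0925 + 0.0086) ≈ 18.252 × 0.1011 ≈ 1.845 mcg/mL.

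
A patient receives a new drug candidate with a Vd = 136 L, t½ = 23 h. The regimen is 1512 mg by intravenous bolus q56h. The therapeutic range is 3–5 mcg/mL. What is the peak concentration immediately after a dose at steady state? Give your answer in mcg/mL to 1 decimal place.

τ/t½ = 56/23 ≈ 2.4348, so fraction remaining f = (1/2)^(56/23) ≈ 0.1850.
Accumulation ratio R = 1/(1 − f) ≈ 1/0.8150 ≈ 1.2270.
Each bolus raises the concentration by D/Vd = 1512/136 ≈ 11.118 mcg/mL.
Steady-state peak Cmax,ss = C₀·R ≈ 11.118 × 1.2270 ≈ 13.642 mcg/mL.
Peak 13.6 mcg/mL vs MTC 5 mcg/mL: exceeds toxic threshold.

13.6 mcg/mL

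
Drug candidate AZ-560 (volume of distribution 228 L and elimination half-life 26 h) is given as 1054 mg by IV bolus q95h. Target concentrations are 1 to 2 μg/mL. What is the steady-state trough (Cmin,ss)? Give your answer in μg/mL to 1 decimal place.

0.4 μg/mL

Over one 95-h interval, 95/26 ≈ 3.6538 half-lives elapse, leaving f ≈ 0.0794 of each dose.
At steady state, accumulation factor R = 1/(1 − e^(−kτ)) ≈ 1.0862.
Each bolus raises the concentration by D/Vd = 1054/228 ≈ 4.623 μg/mL.
Cmax,ss = C₀/(1 − f) ≈ 4.623/0.9206 ≈ 5.022 μg/mL.
One interval later, Cmin,ss = Cmax,ss·e^(−kτ) ≈ 5.022 × 0.0794 ≈ 0.399 μg/mL.
Trough 0.4 μg/mL vs MEC 1 μg/mL: subtherapeutic.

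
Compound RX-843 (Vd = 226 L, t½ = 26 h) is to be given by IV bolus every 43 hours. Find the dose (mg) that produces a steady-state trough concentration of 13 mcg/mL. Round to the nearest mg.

τ/t½ = 43/26 ≈ 1.6538, so f = (1/2)^(43/26) ≈ 0.317792.
Cmin,ss = (D/Vd)·f/(1−f), so D = Cmin,ss·Vd·(1−f)/f.
D = 13 × 226 × (1−f)/f ≈ 13 × 226 × 2.14671 ≈ 6307.03 mg.

6307 mg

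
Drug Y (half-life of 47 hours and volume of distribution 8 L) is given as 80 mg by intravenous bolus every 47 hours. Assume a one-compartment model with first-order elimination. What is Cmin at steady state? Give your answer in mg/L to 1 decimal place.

10.0 mg/L

The dosing interval is 1 half-life, so f = 2^(−1) = 0.5.
At steady state, R = 1/(1 − 0.5) = 2/1.
Single-dose peak C₀ = D/Vd = 80/8 = 10 mg/L.
Steady-state peak Cmax,ss = C₀·R = 10 × 2/1 ≈ 20.000 mg/L.
Steady-state trough Cmin,ss = Cmax,ss·f ≈ 20.000 × 0.5 ≈ 10.000 mg/L.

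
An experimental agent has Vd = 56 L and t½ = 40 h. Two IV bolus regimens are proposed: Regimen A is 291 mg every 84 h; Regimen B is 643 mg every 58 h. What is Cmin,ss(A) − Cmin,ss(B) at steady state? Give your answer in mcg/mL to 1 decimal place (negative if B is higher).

Regimen A: f = (1/2)^(84/40) ≈ 0.2333; Cmin,ss = (291/56)·f/(1−f) ≈ 1.581 mcg/mL.
Regimen B: f = (1/2)^(58/40) ≈ 0.3660; Cmin,ss = (643/56)·f/(1−f) ≈ 6.628 mcg/mL.
Difference ≈ 1.581 − 6.628 ≈ -5.047 mcg/mL.

-5.0 mcg/mL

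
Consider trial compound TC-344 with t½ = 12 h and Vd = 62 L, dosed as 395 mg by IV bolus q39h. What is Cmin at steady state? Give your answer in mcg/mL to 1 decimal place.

0.7 mcg/mL

k = ln2/t½ = ln2/12 ≈ 0.057762 h⁻¹; fraction remaining f = e^(−kτ) = e^(−0.057762×39) ≈ 0.1051.
At steady state, accumulation factor R = 1/(1 − e^(−kτ)) ≈ 1.1174.
Each bolus raises the concentration by D/Vd = 395/62 ≈ 6.371 mcg/mL.
Steady-state peak Cmax,ss = C₀·R ≈ 6.371 × 1.1174 ≈ 7.119 mcg/mL.
One interval later, Cmin,ss = Cmax,ss·e^(−kτ) ≈ 7.119 × 0.1051 ≈ 0.748 mcg/mL.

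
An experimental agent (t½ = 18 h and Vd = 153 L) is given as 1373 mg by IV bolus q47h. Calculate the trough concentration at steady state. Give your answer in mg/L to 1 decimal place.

τ/t½ = 47/18 ≈ 2.6111, so fraction remaining f = (1/2)^(47/18) ≈ 0.1637.
At steady state, accumulation factor R = 1/(1 − e^(−kτ)) ≈ 1.1957.
Each bolus raises the concentration by D/Vd = 1373/153 ≈ 8.974 mg/L.
Cmax,ss = C₀/(1 − f) ≈ 8.974/0.8363 ≈ 10.731 mg/L.
Steady-state trough Cmin,ss = Cmax,ss·f ≈ 10.731 × 0.1637 ≈ 1.757 mg/L.

1.8 mg/L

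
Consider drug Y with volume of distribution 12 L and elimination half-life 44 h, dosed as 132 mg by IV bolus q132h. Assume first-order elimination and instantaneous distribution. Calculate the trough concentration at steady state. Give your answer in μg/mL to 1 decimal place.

The dosing interval is 3 half-lives, so f = 2^(−3) = 0.125.
Accumulation ratio R = 1/(1 − f) = 1/0.875 = 8/7.
Single-dose peak C₀ = D/Vd = 132/12 = 11 μg/mL.
Steady-state peak Cmax,ss = C₀·R = 11 × 8/7 ≈ 12.571 μg/mL.
Steady-state trough Cmin,ss = Cmax,ss·f ≈ 12.571 × 0.125 ≈ 1.571 μg/mL.

1.6 μg/mL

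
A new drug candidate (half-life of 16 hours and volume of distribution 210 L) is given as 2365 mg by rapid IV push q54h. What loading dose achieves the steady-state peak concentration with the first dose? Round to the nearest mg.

2617 mg

f = (1/2)^(54/16) ≈ 0.096388; accumulation ratio R = 1/(1−f) ≈ 1.10667.
Loading dose to hit Cmax,ss on first dose: D_load = D_maint·R ≈ 2365 × 1.10667 ≈ 2617.27 mg.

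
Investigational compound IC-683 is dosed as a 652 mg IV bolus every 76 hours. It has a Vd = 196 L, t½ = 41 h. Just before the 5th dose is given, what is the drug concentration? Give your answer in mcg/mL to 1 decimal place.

f = (1/2)^(τ/t½) = (1/2)^(76/41) ≈ 0.2767.
C₀ = D/Vd = 652/196 ≈ 3.327 mcg/mL.
Before the 5th dose, 4 doses have been given. Superposition: Cmin = C₀·(f + f² + … + f^4).
≈ 3.327 × (0.2767 + 0.0766 + 0.0212 + 0.0059) ≈ 3.327 × 0.3804 ≈ 1.266 mcg/mL.

1.3 mcg/mL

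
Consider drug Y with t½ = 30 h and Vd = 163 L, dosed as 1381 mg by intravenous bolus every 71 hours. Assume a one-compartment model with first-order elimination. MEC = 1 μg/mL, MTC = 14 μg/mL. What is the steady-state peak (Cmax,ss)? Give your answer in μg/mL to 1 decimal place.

k = ln2/t½ = ln2/30 ≈ 0.023105 h⁻¹; fraction remaining f = e^(−kτ) = e^(−0.023105×71) ≈ 0.1939.
At steady state, accumulation factor R = 1/(1 − e^(−kτ)) ≈ 1.2405.
Each bolus raises the concentration by D/Vd = 1381/163 ≈ 8.472 μg/mL.
Steady-state peak Cmax,ss = C₀·R ≈ 8.472 × 1.2405 ≈ 10.510 μg/mL.
Peak 10.5 μg/mL vs MTC 14 μg/mL: below toxic threshold.

10.5 μg/mL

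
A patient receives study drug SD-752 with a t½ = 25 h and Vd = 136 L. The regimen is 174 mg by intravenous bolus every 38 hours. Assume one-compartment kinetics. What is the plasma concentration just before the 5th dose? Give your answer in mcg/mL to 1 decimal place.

f = (1/2)^(τ/t½) = (1/2)^(38/25) ≈ 0.3487.
C₀ = D/Vd = 174/136 ≈ 1.279 mcg/mL.
Before the 5th dose, 4 doses have been given. Superposition: Cmin = C₀·(f + f² + … + f^4).
≈ 1.279 × (0.3487 + 0.1216 + 0.0424 + 0.0148) ≈ 1.279 × 0.5275 ≈ 0.675 mcg/mL.

0.7 mcg/mL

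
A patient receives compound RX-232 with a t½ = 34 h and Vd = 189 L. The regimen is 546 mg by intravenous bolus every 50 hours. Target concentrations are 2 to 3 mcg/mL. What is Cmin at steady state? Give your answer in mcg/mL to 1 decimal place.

1.6 mcg/mL

Over one 50-h interval, 50/34 ≈ 1.4706 half-lives elapse, leaving f ≈ 0.3608 of each dose.
Accumulation ratio R = 1/(1 − f) ≈ 1/0.6392 ≈ 1.5645.
Each bolus raises the concentration by D/Vd = 546/189 ≈ 2.889 mcg/mL.
Steady-state peak Cmax,ss = C₀·R ≈ 2.889 × 1.5645 ≈ 4.520 mcg/mL.
One interval later, Cmin,ss = Cmax,ss·e^(−kτ) ≈ 4.520 × 0.3608 ≈ 1.631 mcg/mL.
Trough 1.6 mcg/mL vs MEC 2 mcg/mL: subtherapeutic.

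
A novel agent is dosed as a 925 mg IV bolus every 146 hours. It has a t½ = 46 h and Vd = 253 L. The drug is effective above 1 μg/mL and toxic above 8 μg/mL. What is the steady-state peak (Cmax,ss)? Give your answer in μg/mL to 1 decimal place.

k = ln2/t½ = ln2/46 ≈ 0.015068 h⁻¹; fraction remaining f = e^(−kτ) = e^(−0.015068×146) ≈ 0.1108.
Accumulation ratio R = 1/(1 − f) ≈ 1/0.8892 ≈ 1.1246.
Each bolus raises the concentration by D/Vd = 925/253 ≈ 3.656 μg/mL.
Steady-state peak Cmax,ss = C₀·R ≈ 3.656 × 1.1246 ≈ 4.112 μg/mL.
Peak 4.1 μg/mL vs MTC 8 μg/mL: below toxic threshold.

4.1 μg/mL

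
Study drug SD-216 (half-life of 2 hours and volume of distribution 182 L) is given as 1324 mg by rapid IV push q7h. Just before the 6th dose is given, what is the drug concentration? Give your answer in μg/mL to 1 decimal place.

0.7 μg/mL

f = (1/2)^(τ/t½) = (1/2)^(7/2) ≈ 0.0884.
C₀ = D/Vd = 1324/182 ≈ 7.275 μg/mL.
Before the 6th dose, 5 doses have been given. Superposition: Cmin = C₀·(f + f² + … + f^5).
≈ 7.275 × (0.0884 + 0.0078 + 0.0007 + 0.0001 + 0.0000) ≈ 7.275 × 0.0970 ≈ 0.706 μg/mL.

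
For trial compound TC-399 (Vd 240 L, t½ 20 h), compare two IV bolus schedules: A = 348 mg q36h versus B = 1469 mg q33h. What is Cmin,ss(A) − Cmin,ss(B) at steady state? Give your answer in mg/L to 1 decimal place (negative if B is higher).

-2.3 mg/L

Regimen A: f = (1/2)^(36/20) ≈ 0.2872; Cmin,ss = (348/240)·f/(1−f) ≈ 0.584 mg/L.
Regimen B: f = (1/2)^(33/20) ≈ 0.3186; Cmin,ss = (1469/240)·f/(1−f) ≈ 2.862 mg/L.
Difference ≈ 0.584 − 2.862 ≈ -2.278 mg/L.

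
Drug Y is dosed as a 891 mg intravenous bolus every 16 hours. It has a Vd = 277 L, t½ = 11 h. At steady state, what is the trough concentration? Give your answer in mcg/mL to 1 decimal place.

k = ln2/t½ = ln2/11 ≈ 0.063013 h⁻¹; fraction remaining f = e^(−kτ) = e^(−0.063013×16) ≈ 0.3649.
At steady state, accumulation factor R = 1/(1 − e^(−kτ)) ≈ 1.5746.
Each bolus raises the concentration by D/Vd = 891/277 ≈ 3.217 mcg/mL.
Cmax,ss = C₀/(1 − f) ≈ 3.217/0.6351 ≈ 5.065 mcg/mL.
Steady-state trough Cmin,ss = Cmax,ss·f ≈ 5.065 × 0.3649 ≈ 1.848 mcg/mL.

1.8 mcg/mL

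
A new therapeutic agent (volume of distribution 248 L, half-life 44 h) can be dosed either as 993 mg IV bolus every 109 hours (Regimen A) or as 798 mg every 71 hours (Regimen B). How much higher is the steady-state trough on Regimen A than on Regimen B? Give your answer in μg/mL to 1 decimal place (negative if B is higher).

-0.7 μg/mL

Regimen A: f = (1/2)^(109/44) ≈ 0.1796; Cmin,ss = (993/248)·f/(1−f) ≈ 0.877 μg/mL.
Regimen B: f = (1/2)^(71/44) ≈ 0.3268; Cmin,ss = (798/248)·f/(1−f) ≈ 1.562 μg/mL.
Difference ≈ 0.877 − 1.562 ≈ -0.685 μg/mL.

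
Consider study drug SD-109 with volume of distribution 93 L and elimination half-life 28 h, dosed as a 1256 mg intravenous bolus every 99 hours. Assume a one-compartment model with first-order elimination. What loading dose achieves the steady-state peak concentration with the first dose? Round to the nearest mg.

1375 mg

f = (1/2)^(99/28) ≈ 0.086227; accumulation ratio R = 1/(1−f) ≈ 1.09436.
Loading dose to hit Cmax,ss on first dose: D_load = D_maint·R ≈ 1256 × 1.09436 ≈ 1374.52 mg.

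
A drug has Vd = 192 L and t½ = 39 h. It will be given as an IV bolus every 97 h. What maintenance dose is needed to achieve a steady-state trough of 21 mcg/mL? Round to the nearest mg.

τ/t½ = 97/39 ≈ 2.4872, so f = (1/2)^(97/39) ≈ 0.178355.
Cmin,ss = (D/Vd)·f/(1−f), so D = Cmin,ss·Vd·(1−f)/f.
D = 21 × 192 × (1−f)/f ≈ 21 × 192 × 4.60680 ≈ 18574.62 mg.

18575 mg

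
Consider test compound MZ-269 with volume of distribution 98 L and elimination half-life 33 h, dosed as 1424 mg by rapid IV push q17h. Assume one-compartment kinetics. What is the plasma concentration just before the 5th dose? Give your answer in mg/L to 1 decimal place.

25.7 mg/L

f = (1/2)^(τ/t½) = (1/2)^(17/33) ≈ 0.6997.
C₀ = D/Vd = 1424/98 ≈ 14.531 mg/L.
Before the 5th dose, 4 doses have been given. Superposition: Cmin = C₀·(f + f² + … + f^4).
≈ 14.531 × (0.6997 + 0.4896 + 0.3426 + 0.2397) ≈ 14.531 × 1.7716 ≈ 25.743 mg/L.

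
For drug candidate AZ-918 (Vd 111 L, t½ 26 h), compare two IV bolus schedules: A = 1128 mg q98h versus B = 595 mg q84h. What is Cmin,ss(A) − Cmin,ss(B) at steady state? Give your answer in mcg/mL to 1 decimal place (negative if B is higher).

Regimen A: f = (1/2)^(98/26) ≈ 0.0733; Cmin,ss = (1128/111)·f/(1−f) ≈ 0.804 mcg/mL.
Regimen B: f = (1/2)^(84/26) ≈ 0.1065; Cmin,ss = (595/111)·f/(1−f) ≈ 0.639 mcg/mL.
Difference ≈ 0.804 − 0.639 ≈ 0.165 mcg/mL.

0.2 mcg/mL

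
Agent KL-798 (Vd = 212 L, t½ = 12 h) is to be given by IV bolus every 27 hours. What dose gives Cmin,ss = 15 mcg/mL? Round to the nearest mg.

τ/t½ = 27/12 ≈ 2.25, so f = (1/2)^(27/12) ≈ 0.210224.
Cmin,ss = (D/Vd)·f/(1−f), so D = Cmin,ss·Vd·(1−f)/f.
D = 15 × 212 × (1−f)/f ≈ 15 × 212 × 3.75683 ≈ 11946.72 mg.

11947 mg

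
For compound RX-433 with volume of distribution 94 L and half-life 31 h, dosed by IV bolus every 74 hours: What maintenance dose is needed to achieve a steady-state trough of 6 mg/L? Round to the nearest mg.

τ/t½ = 74/31 ≈ 2.3871, so f = (1/2)^(74/31) ≈ 0.191167.
Cmin,ss = (D/Vd)·f/(1−f), so D = Cmin,ss·Vd·(1−f)/f.
D = 6 × 94 × (1−f)/f ≈ 6 × 94 × 4.23103 ≈ 2386.30 mg.

2386 mg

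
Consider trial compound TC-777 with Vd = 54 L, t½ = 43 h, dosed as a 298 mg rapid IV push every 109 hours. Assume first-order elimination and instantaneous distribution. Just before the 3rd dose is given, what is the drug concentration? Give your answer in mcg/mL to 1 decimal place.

f = (1/2)^(τ/t½) = (1/2)^(109/43) ≈ 0.1726.
C₀ = D/Vd = 298/54 ≈ 5.519 mcg/mL.
Before the 3rd dose, 2 doses have been given. Superposition: Cmin = C₀·(f + f²).
≈ 5.519 × (0.1726 + 0.0298) ≈ 5.519 × 0.2024 ≈ 1.117 mcg/mL.

1.1 mcg/mL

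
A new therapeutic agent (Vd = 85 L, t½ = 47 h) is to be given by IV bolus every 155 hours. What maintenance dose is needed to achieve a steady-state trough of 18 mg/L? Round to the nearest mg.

13517 mg

τ/t½ = 155/47 ≈ 3.2979, so f = (1/2)^(155/47) ≈ 0.101681.
Cmin,ss = (D/Vd)·f/(1−f), so D = Cmin,ss·Vd·(1−f)/f.
D = 18 × 85 × (1−f)/f ≈ 18 × 85 × 8.83468 ≈ 13517.06 mg.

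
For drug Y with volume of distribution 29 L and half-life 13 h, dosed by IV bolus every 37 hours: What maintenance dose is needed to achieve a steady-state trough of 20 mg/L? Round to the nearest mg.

τ/t½ = 37/13 ≈ 2.8462, so f = (1/2)^(37/13) ≈ 0.139066.
Cmin,ss = (D/Vd)·f/(1−f), so D = Cmin,ss·Vd·(1−f)/f.
D = 20 × 29 × (1−f)/f ≈ 20 × 29 × 6.19083 ≈ 3590.68 mg.

3591 mg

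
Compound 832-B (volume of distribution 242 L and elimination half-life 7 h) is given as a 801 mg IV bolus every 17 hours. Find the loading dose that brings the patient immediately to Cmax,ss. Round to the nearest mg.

f = (1/2)^(17/7) ≈ 0.185749; accumulation ratio R = 1/(1−f) ≈ 1.22812.
Loading dose to hit Cmax,ss on first dose: D_load = D_maint·R ≈ 801 × 1.22812 ≈ 983.72 mg.

984 mg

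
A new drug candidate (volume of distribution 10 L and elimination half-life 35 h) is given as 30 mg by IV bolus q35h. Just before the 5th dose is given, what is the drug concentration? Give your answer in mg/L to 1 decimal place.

2.8 mg/L

f = (1/2)^(τ/t½) = (1/2)^(35/35) ≈ 0.5000.
C₀ = D/Vd = 30/10 ≈ 3.000 mg/L.
Before the 5th dose, 4 doses have been given. Superposition: Cmin = C₀·(f + f² + … + f^4).
≈ 3.000 × (0.5000 + 0.2500 + 0.1250 + 0.0625) ≈ 3.000 × 0.9375 ≈ 2.812 mg/L.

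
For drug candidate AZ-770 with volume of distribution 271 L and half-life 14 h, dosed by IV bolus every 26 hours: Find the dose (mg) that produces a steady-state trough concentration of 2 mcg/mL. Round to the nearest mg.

1422 mg

τ/t½ = 26/14 ≈ 1.8571, so f = (1/2)^(26/14) ≈ 0.276022.
Cmin,ss = (D/Vd)·f/(1−f), so D = Cmin,ss·Vd·(1−f)/f.
D = 2 × 271 × (1−f)/f ≈ 2 × 271 × 2.62290 ≈ 1421.61 mg.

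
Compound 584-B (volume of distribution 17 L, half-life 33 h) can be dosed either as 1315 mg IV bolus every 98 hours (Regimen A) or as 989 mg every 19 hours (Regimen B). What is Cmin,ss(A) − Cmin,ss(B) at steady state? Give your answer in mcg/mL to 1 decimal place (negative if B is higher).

-107.3 mcg/mL

Regimen A: f = (1/2)^(98/33) ≈ 0.1277; Cmin,ss = (1315/17)·f/(1−f) ≈ 11.324 mcg/mL.
Regimen B: f = (1/2)^(19/33) ≈ 0.6709; Cmin,ss = (989/17)·f/(1−f) ≈ 118.598 mcg/mL.
Difference ≈ 11.324 − 118.598 ≈ -107.274 mcg/mL.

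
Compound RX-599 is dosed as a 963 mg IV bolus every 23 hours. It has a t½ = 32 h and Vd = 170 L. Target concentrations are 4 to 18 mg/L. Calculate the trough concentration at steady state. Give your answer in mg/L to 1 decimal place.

τ/t½ = 23/32 ≈ 0.71875, so fraction remaining f = (1/2)^(23/32) ≈ 0.6076.
At steady state, accumulation factor R = 1/(1 − e^(−kτ)) ≈ 2.5484.
Single-dose peak C₀ = D/Vd = 963/170 ≈ 5.665 mg/L.
Cmax,ss = C₀/(1 − f) ≈ 5.665/0.3924 ≈ 14.437 mg/L.
One interval later, Cmin,ss = Cmax,ss·e^(−kτ) ≈ 14.437 × 0.6076 ≈ 8.772 mg/L.
Trough 8.8 mg/L vs MEC 4 mg/L: adequate.

8.8 mg/L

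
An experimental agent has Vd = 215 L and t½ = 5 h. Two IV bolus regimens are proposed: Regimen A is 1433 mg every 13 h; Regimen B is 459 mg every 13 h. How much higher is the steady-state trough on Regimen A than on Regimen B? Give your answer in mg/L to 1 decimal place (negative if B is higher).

Regimen A: f = (1/2)^(13/5) ≈ 0.1649; Cmin,ss = (1433/215)·f/(1−f) ≈ 1.316 mg/L.
Regimen B: f = (1/2)^(13/5) ≈ 0.1649; Cmin,ss = (459/215)·f/(1−f) ≈ 0.422 mg/L.
Difference ≈ 1.316 − 0.422 ≈ 0.894 mg/L.

0.9 mg/L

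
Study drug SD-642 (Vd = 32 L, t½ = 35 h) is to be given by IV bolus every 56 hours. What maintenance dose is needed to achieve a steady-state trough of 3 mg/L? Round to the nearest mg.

195 mg

τ/t½ = 56/35 ≈ 1.6, so f = (1/2)^(56/35) ≈ 0.329877.
Cmin,ss = (D/Vd)·f/(1−f), so D = Cmin,ss·Vd·(1−f)/f.
D = 3 × 32 × (1−f)/f ≈ 3 × 32 × 2.03143 ≈ 195.02 mg.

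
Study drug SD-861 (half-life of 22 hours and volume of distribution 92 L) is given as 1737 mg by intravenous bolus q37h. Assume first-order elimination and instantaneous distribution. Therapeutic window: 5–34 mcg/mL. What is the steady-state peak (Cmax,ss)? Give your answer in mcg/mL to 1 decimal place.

27.4 mcg/mL

k = ln2/t½ = ln2/22 ≈ 0.031507 h⁻¹; fraction remaining f = e^(−kτ) = e^(−0.031507×37) ≈ 0.3117.
At steady state, accumulation factor R = 1/(1 − e^(−kτ)) ≈ 1.4529.
Each bolus raises the concentration by D/Vd = 1737/92 ≈ 18.880 mcg/mL.
Cmax,ss = C₀/(1 − f) ≈ 18.880/0.6883 ≈ 27.430 mcg/mL.
Peak 27.4 mcg/mL vs MTC 34 mcg/mL: below toxic threshold.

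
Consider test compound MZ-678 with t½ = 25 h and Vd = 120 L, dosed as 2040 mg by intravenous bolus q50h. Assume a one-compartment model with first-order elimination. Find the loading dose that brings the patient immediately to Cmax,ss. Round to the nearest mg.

2720 mg

f = (1/2)^(50/25) ≈ 0.250000; accumulation ratio R = 1/(1−f) ≈ 1.33333.
Loading dose to hit Cmax,ss on first dose: D_load = D_maint·R ≈ 2040 × 1.33333 ≈ 2719.99 mg.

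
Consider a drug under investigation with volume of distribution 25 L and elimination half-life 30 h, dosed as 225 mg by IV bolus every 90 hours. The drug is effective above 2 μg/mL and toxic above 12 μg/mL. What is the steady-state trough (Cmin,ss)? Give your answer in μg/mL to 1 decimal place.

τ = 90 h = 3 half-lives, so f = (1/2)^3 = 0.125.
Accumulation ratio R = 1/(1 − f) = 1/0.875 = 8/7.
Single-dose peak C₀ = D/Vd = 225/25 = 9 μg/mL.
Steady-state peak Cmax,ss = C₀·R = 9 × 8/7 ≈ 10.286 μg/mL.
Steady-state trough Cmin,ss = Cmax,ss·f ≈ 10.286 × 0.125 ≈ 1.286 μg/mL.
Trough 1.3 μg/mL vs MEC 2 μg/mL: subtherapeutic.

1.3 μg/mL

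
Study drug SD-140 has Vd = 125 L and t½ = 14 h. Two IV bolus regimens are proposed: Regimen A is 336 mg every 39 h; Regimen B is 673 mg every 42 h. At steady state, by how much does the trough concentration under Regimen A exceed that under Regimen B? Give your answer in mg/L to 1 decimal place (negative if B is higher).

Regimen A: f = (1/2)^(39/14) ≈ 0.1450; Cmin,ss = (336/125)·f/(1−f) ≈ 0.456 mg/L.
Regimen B: f = (1/2)^(42/14) ≈ 0.1250; Cmin,ss = (673/125)·f/(1−f) ≈ 0.769 mg/L.
Difference ≈ 0.456 − 0.769 ≈ -0.313 mg/L.

-0.3 mg/L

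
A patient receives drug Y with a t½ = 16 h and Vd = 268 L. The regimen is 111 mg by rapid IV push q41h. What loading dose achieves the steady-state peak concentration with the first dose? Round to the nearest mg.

f = (1/2)^(41/16) ≈ 0.169282; accumulation ratio R = 1/(1−f) ≈ 1.20378.
Loading dose to hit Cmax,ss on first dose: D_load = D_maint·R ≈ 111 × 1.20378 ≈ 133.62 mg.

134 mg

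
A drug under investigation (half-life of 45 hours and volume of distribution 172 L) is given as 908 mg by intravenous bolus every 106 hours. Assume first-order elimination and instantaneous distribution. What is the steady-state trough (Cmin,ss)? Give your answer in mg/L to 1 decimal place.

1.3 mg/L

τ/t½ = 106/45 ≈ 2.3556, so fraction remaining f = (1/2)^(106/45) ≈ 0.1954.
At steady state, accumulation factor R = 1/(1 − e^(−kτ)) ≈ 1.2429.
Each bolus raises the concentration by D/Vd = 908/172 ≈ 5.279 mg/L.
Cmax,ss = C₀/(1 − f) ≈ 5.279/0.8046 ≈ 6.561 mg/L.
Steady-state trough Cmin,ss = Cmax,ss·f ≈ 6.561 × 0.1954 ≈ 1.282 mg/L.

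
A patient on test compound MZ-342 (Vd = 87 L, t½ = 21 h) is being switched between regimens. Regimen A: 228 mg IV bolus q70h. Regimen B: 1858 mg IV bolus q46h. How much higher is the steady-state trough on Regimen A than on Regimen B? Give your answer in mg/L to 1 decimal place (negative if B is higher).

-5.7 mg/L

Regimen A: f = (1/2)^(70/21) ≈ 0.0992; Cmin,ss = (228/87)·f/(1−f) ≈ 0.289 mg/L.
Regimen B: f = (1/2)^(46/21) ≈ 0.2191; Cmin,ss = (1858/87)·f/(1−f) ≈ 5.992 mg/L.
Difference ≈ 0.289 − 5.992 ≈ -5.703 mg/L.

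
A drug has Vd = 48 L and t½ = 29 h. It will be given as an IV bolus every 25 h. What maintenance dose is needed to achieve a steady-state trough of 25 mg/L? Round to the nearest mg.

τ/t½ = 25/29 ≈ 0.86207, so f = (1/2)^(25/29) ≈ 0.550163.
Cmin,ss = (D/Vd)·f/(1−f), so D = Cmin,ss·Vd·(1−f)/f.
D = 25 × 48 × (1−f)/f ≈ 25 × 48 × 0.81764 ≈ 981.17 mg.

981 mg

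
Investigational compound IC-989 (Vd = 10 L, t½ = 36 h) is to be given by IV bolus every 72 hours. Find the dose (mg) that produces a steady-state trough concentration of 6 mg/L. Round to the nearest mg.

180 mg

τ/t½ = 72/36 ≈ 2, so f = (1/2)^(72/36) ≈ 0.250000.
Cmin,ss = (D/Vd)·f/(1−f), so D = Cmin,ss·Vd·(1−f)/f.
D = 6 × 10 × (1−f)/f ≈ 6 × 10 × 3.00000 ≈ 180.00 mg.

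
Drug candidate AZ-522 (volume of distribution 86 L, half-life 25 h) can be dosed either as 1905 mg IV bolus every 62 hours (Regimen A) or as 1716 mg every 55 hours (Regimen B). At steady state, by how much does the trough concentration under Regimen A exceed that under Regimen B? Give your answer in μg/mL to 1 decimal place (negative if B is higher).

-0.7 μg/mL

Regimen A: f = (1/2)^(62/25) ≈ 0.1792; Cmin,ss = (1905/86)·f/(1−f) ≈ 4.836 μg/mL.
Regimen B: f = (1/2)^(55/25) ≈ 0.2176; Cmin,ss = (1716/86)·f/(1−f) ≈ 5.549 μg/mL.
Difference ≈ 4.836 − 5.549 ≈ -0.713 μg/mL.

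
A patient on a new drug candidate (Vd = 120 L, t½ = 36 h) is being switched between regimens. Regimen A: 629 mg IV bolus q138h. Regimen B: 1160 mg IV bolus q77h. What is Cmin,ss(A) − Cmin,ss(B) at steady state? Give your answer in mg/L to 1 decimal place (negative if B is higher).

Regimen A: f = (1/2)^(138/36) ≈ 0.0702; Cmin,ss = (629/120)·f/(1−f) ≈ 0.396 mg/L.
Regimen B: f = (1/2)^(77/36) ≈ 0.2271; Cmin,ss = (1160/120)·f/(1−f) ≈ 2.840 mg/L.
Difference ≈ 0.396 − 2.840 ≈ -2.444 mg/L.

-2.4 mg/L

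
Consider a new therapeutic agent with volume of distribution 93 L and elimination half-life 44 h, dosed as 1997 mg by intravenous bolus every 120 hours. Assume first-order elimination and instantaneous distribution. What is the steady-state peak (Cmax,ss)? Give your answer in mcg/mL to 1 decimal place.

25.3 mcg/mL

τ/t½ = 120/44 ≈ 2.7273, so fraction remaining f = (1/2)^(120/44) ≈ 0.1510.
At steady state, accumulation factor R = 1/(1 − e^(−kτ)) ≈ 1.1779.
Single-dose peak C₀ = D/Vd = 1997/93 ≈ 21.473 mcg/mL.
Steady-state peak Cmax,ss = C₀·R ≈ 21.473 × 1.1779 ≈ 25.293 mcg/mL.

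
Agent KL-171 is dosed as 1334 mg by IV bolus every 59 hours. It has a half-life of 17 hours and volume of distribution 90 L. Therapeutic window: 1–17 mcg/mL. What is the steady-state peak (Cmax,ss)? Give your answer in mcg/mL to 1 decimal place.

τ/t½ = 59/17 ≈ 3.4706, so fraction remaining f = (1/2)^(59/17) ≈ 0.0902.
Accumulation ratio R = 1/(1 − f) ≈ 1/0.9098 ≈ 1.0991.
Single-dose peak C₀ = D/Vd = 1334/90 ≈ 14.822 mcg/mL.
Steady-state peak Cmax,ss = C₀·R ≈ 14.822 × 1.0991 ≈ 16.291 mcg/mL.
Peak 16.3 mcg/mL vs MTC 17 mcg/mL: below toxic threshold.

16.3 mcg/mL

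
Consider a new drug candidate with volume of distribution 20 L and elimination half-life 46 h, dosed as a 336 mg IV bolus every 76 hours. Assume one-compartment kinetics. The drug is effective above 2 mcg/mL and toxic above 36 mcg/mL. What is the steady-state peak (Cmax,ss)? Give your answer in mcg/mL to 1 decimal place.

Over one 76-h interval, 76/46 ≈ 1.6522 half-lives elapse, leaving f ≈ 0.3182 of each dose.
Accumulation ratio R = 1/(1 − f) ≈ 1/0.6818 ≈ 1.4667.
Each bolus raises the concentration by D/Vd = 336/20 ≈ 16.800 mcg/mL.
Steady-state peak Cmax,ss = C₀·R ≈ 16.800 × 1.4667 ≈ 24.641 mcg/mL.
Peak 24.6 mcg/mL vs MTC 36 mcg/mL: below toxic threshold.

24.6 mcg/mL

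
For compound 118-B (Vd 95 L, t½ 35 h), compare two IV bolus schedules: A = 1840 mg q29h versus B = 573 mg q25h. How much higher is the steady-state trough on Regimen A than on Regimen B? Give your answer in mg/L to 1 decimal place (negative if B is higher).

15.5 mg/L

Regimen A: f = (1/2)^(29/35) ≈ 0.5631; Cmin,ss = (1840/95)·f/(1−f) ≈ 24.963 mg/L.
Regimen B: f = (1/2)^(25/35) ≈ 0.6095; Cmin,ss = (573/95)·f/(1−f) ≈ 9.414 mg/L.
Difference ≈ 24.963 − 9.414 ≈ 15.549 mg/L.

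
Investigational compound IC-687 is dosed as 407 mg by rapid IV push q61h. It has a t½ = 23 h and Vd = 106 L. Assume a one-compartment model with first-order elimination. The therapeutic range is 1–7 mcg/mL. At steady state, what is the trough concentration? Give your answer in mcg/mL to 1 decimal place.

Over one 61-h interval, 61/23 ≈ 2.6522 half-lives elapse, leaving f ≈ 0.1591 of each dose.
At steady state, accumulation factor R = 1/(1 − e^(−kτ)) ≈ 1.1892.
Each bolus raises the concentration by D/Vd = 407/106 ≈ 3.840 mcg/mL.
Cmax,ss = C₀/(1 − f) ≈ 3.840/0.8409 ≈ 4.567 mcg/mL.
Steady-state trough Cmin,ss = Cmax,ss·f ≈ 4.567 × 0.1591 ≈ 0.727 mcg/mL.
Trough 0.7 mcg/mL vs MEC 1 mcg/mL: subtherapeutic.

0.7 mcg/mL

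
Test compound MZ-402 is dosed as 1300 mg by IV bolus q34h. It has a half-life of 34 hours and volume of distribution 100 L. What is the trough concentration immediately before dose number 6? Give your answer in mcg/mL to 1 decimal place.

f = (1/2)^(τ/t½) = (1/2)^(34/34) ≈ 0.5000.
C₀ = D/Vd = 1300/100 ≈ 13.000 mcg/mL.
Before the 6th dose, 5 doses have been given. Superposition: Cmin = C₀·(f + f² + … + f^5).
≈ 13.000 × (0.5000 + 0.2500 + 0.1250 + 0.0625 + 0.0313) ≈ 13.000 × 0.9688 ≈ 12.594 mcg/mL.

12.6 mcg/mL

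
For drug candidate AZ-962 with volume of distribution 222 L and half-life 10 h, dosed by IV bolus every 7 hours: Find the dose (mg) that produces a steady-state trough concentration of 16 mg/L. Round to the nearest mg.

τ/t½ = 7/10 ≈ 0.7, so f = (1/2)^(7/10) ≈ 0.615572.
Cmin,ss = (D/Vd)·f/(1−f), so D = Cmin,ss·Vd·(1−f)/f.
D = 16 × 222 × (1−f)/f ≈ 16 × 222 × 0.62451 ≈ 2218.26 mg.

2218 mg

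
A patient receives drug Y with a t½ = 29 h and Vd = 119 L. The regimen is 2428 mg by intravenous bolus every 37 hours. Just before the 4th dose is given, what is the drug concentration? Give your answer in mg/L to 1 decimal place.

13.3 mg/L

f = (1/2)^(τ/t½) = (1/2)^(37/29) ≈ 0.4130.
C₀ = D/Vd = 2428/119 ≈ 20.403 mg/L.
Before the 4th dose, 3 doses have been given. Superposition: Cmin = C₀·(f + f² + … + f^3).
≈ 20.403 × (0.4130 + 0.1706 + 0.0704) ≈ 20.403 × 0.6540 ≈ 13.344 mg/L.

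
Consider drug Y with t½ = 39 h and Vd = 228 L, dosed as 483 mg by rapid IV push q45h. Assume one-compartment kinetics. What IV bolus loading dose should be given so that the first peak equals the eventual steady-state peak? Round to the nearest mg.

877 mg

f = (1/2)^(45/39) ≈ 0.449425; accumulation ratio R = 1/(1−f) ≈ 1.81628.
Loading dose to hit Cmax,ss on first dose: D_load = D_maint·R ≈ 483 × 1.81628 ≈ 877.26 mg.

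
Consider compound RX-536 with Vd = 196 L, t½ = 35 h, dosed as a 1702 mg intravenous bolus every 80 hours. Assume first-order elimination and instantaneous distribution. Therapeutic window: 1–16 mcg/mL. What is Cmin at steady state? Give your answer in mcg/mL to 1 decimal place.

2.2 mcg/mL

τ/t½ = 80/35 ≈ 2.2857, so fraction remaining f = (1/2)^(80/35) ≈ 0.2051.
Single-dose peak C₀ = D/Vd = 1702/196 ≈ 8.684 mcg/mL.
Steady-state trough Cmin,ss = C₀·f/(1−f) ≈ 8.684 × 0.2051/0.7949 ≈ 2.241 mcg/mL.
Trough 2.2 mcg/mL vs MEC 1 mcg/mL: adequate.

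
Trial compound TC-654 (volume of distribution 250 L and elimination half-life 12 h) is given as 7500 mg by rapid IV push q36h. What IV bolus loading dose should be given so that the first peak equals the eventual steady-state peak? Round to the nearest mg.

8571 mg

f = (1/2)^(36/12) ≈ 0.125000; accumulation ratio R = 1/(1−f) ≈ 1.14286.
Loading dose to hit Cmax,ss on first dose: D_load = D_maint·R ≈ 7500 × 1.14286 ≈ 8571.45 mg.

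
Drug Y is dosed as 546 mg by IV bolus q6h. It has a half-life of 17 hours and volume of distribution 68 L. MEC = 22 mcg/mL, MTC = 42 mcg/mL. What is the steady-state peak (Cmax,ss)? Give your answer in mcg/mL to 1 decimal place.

k = ln2/t½ = ln2/17 ≈ 0.040773 h⁻¹; fraction remaining f = e^(−kτ) = e^(−0.040773×6) ≈ 0.7830.
At steady state, accumulation factor R = 1/(1 − e^(−kτ)) ≈ 4.6083.
Each bolus raises the concentration by D/Vd = 546/68 ≈ 8.029 mcg/mL.
Steady-state peak Cmax,ss = C₀·R ≈ 8.029 × 4.6083 ≈ 37.000 mcg/mL.
Peak 37.0 mcg/mL vs MTC 42 mcg/mL: below toxic threshold.

37.0 mcg/mL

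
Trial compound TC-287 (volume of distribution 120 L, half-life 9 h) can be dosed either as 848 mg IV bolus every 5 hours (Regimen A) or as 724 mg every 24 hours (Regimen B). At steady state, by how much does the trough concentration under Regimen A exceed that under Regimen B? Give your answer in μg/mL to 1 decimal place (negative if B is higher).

Regimen A: f = (1/2)^(5/9) ≈ 0.6804; Cmin,ss = (848/120)·f/(1−f) ≈ 15.044 μg/mL.
Regimen B: f = (1/2)^(24/9) ≈ 0.1575; Cmin,ss = (724/120)·f/(1−f) ≈ 1.128 μg/mL.
Difference ≈ 15.044 − 1.128 ≈ 13.916 μg/mL.

13.9 μg/mL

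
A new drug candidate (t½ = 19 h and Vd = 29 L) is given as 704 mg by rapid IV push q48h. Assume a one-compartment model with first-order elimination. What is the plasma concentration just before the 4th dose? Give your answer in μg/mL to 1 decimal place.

f = (1/2)^(τ/t½) = (1/2)^(48/19) ≈ 0.1736.
C₀ = D/Vd = 704/29 ≈ 24.276 μg/mL.
Before the 4th dose, 3 doses have been given. Superposition: Cmin = C₀·(f + f² + … + f^3).
≈ 24.276 × (0.1736 + 0.0301 + 0.0052) ≈ 24.276 × 0.2089 ≈ 5.071 μg/mL.

5.1 μg/mL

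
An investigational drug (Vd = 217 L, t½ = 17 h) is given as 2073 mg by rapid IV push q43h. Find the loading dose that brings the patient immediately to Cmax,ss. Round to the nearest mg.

f = (1/2)^(43/17) ≈ 0.173209; accumulation ratio R = 1/(1−f) ≈ 1.20950.
Loading dose to hit Cmax,ss on first dose: D_load = D_maint·R ≈ 2073 × 1.20950 ≈ 2507.29 mg.

2507 mg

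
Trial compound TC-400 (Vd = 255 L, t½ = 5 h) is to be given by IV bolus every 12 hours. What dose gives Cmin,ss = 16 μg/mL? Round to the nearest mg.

17454 mg

τ/t½ = 12/5 ≈ 2.4, so f = (1/2)^(12/5) ≈ 0.189465.
Cmin,ss = (D/Vd)·f/(1−f), so D = Cmin,ss·Vd·(1−f)/f.
D = 16 × 255 × (1−f)/f ≈ 16 × 255 × 4.27802 ≈ 17454.32 mg.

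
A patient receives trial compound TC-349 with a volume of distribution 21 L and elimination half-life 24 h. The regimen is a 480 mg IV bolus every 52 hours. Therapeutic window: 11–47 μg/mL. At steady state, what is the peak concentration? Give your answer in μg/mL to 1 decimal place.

τ/t½ = 52/24 ≈ 2.1667, so fraction remaining f = (1/2)^(52/24) ≈ 0.2227.
Accumulation ratio R = 1/(1 − f) ≈ 1/0.7773 ≈ 1.2865.
Single-dose peak C₀ = D/Vd = 480/21 ≈ 22.857 μg/mL.
Steady-state peak Cmax,ss = C₀·R ≈ 22.857 × 1.2865 ≈ 29.406 μg/mL.
Peak 29.4 μg/mL vs MTC 47 μg/mL: below toxic threshold.

29.4 μg/mL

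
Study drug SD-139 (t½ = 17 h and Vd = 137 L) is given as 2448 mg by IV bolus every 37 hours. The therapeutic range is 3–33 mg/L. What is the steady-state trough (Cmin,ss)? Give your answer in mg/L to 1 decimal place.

5.1 mg/L

k = ln2/t½ = ln2/17 ≈ 0.040773 h⁻¹; fraction remaining f = e^(−kτ) = e^(−0.040773×37) ≈ 0.2212.
At steady state, accumulation factor R = 1/(1 − e^(−kτ)) ≈ 1.2840.
Each bolus raises the concentration by D/Vd = 2448/137 ≈ 17.869 mg/L.
Cmax,ss = C₀/(1 − f) ≈ 17.869/0.7788 ≈ 22.944 mg/L.
One interval later, Cmin,ss = Cmax,ss·e^(−kτ) ≈ 22.944 × 0.2212 ≈ 5.075 mg/L.
Trough 5.1 mg/L vs MEC 3 mg/L: adequate.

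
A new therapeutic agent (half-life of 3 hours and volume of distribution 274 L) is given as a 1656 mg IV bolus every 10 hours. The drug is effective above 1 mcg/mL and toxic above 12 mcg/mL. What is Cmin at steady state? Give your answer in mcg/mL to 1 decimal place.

0.7 mcg/mL

k = ln2/t½ = ln2/3 ≈ 0.231049 h⁻¹; fraction remaining f = e^(−kτ) = e^(−0.231049×10) ≈ 0.0992.
At steady state, accumulation factor R = 1/(1 − e^(−kτ)) ≈ 1.1101.
Each bolus raises the concentration by D/Vd = 1656/274 ≈ 6.044 mcg/mL.
Steady-state peak Cmax,ss = C₀·R ≈ 6.044 × 1.1101 ≈ 6.709 mcg/mL.
One interval later, Cmin,ss = Cmax,ss·e^(−kτ) ≈ 6.709 × 0.0992 ≈ 0.666 mcg/mL.
Trough 0.7 mcg/mL vs MEC 1 mcg/mL: subtherapeutic.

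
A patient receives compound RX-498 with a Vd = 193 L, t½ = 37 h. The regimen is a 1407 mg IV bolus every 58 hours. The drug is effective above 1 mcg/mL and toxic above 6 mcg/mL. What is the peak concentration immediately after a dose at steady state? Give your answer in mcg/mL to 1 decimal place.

11.0 mcg/mL

τ/t½ = 58/37 ≈ 1.5676, so fraction remaining f = (1/2)^(58/37) ≈ 0.3374.
At steady state, accumulation factor R = 1/(1 − e^(−kτ)) ≈ 1.5092.
Each bolus raises the concentration by D/Vd = 1407/193 ≈ 7.290 mcg/mL.
Steady-state peak Cmax,ss = C₀·R ≈ 7.290 × 1.5092 ≈ 11.002 mcg/mL.
Peak 11.0 mcg/mL vs MTC 6 mcg/mL: exceeds toxic threshold.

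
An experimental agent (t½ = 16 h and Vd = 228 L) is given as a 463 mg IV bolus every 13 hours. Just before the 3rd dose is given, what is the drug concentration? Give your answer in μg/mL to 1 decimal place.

f = (1/2)^(τ/t½) = (1/2)^(13/16) ≈ 0.5694.
C₀ = D/Vd = 463/228 ≈ 2.031 μg/mL.
Before the 3rd dose, 2 doses have been given. Superposition: Cmin = C₀·(f + f²).
≈ 2.031 × (0.5694 + 0.3242) ≈ 2.031 × 0.8936 ≈ 1.815 μg/mL.

1.8 μg/mL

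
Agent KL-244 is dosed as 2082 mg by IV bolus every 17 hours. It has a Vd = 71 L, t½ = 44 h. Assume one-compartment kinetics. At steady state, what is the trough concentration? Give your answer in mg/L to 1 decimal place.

95.5 mg/L

Over one 17-h interval, 17/44 ≈ 0.38636 half-lives elapse, leaving f ≈ 0.7651 of each dose.
Single-dose peak C₀ = D/Vd = 2082/71 ≈ 29.324 mg/L.
Steady-state trough Cmin,ss = C₀·f/(1−f) ≈ 29.324 × 0.7651/0.2349 ≈ 95.512 mg/L.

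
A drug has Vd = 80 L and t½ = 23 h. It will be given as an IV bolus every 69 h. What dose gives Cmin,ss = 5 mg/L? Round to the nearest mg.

τ/t½ = 69/23 ≈ 3, so f = (1/2)^(69/23) ≈ 0.125000.
Cmin,ss = (D/Vd)·f/(1−f), so D = Cmin,ss·Vd·(1−f)/f.
D = 5 × 80 × (1−f)/f ≈ 5 × 80 × 7.00000 ≈ 2800.00 mg.

2800 mg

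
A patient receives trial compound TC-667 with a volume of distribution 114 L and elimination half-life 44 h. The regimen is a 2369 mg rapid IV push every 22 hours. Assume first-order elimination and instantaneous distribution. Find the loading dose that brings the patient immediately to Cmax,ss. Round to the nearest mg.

f = (1/2)^(22/44) ≈ 0.707107; accumulation ratio R = 1/(1−f) ≈ 3.41422.
Loading dose to hit Cmax,ss on first dose: D_load = D_maint·R ≈ 2369 × 3.41422 ≈ 8088.29 mg.

8088 mg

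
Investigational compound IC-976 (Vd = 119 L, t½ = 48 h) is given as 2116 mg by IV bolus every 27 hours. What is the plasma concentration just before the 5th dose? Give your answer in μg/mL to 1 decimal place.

29.5 μg/mL

f = (1/2)^(τ/t½) = (1/2)^(27/48) ≈ 0.6771.
C₀ = D/Vd = 2116/119 ≈ 17.782 μg/mL.
Before the 5th dose, 4 doses have been given. Superposition: Cmin = C₀·(f + f² + … + f^4).
≈ 17.782 × (0.6771 + 0.4585 + 0.3104 + 0.2102) ≈ 17.782 × 1.6562 ≈ 29.451 μg/mL.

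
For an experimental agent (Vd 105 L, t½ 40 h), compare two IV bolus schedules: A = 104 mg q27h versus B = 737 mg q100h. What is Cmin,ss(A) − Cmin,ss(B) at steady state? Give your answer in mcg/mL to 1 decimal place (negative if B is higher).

Regimen A: f = (1/2)^(27/40) ≈ 0.6263; Cmin,ss = (104/105)·f/(1−f) ≈ 1.660 mcg/mL.
Regimen B: f = (1/2)^(100/40) ≈ 0.1768; Cmin,ss = (737/105)·f/(1−f) ≈ 1.507 mcg/mL.
Difference ≈ 1.660 − 1.507 ≈ 0.153 mcg/mL.

0.2 mcg/mL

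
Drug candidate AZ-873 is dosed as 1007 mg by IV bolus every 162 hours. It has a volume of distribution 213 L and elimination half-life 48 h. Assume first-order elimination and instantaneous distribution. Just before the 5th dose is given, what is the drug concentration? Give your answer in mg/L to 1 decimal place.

f = (1/2)^(τ/t½) = (1/2)^(162/48) ≈ 0.0964.
C₀ = D/Vd = 1007/213 ≈ 4.728 mg/L.
Before the 5th dose, 4 doses have been given. Superposition: Cmin = C₀·(f + f² + … + f^4).
≈ 4.728 × (0.0964 + 0.0093 + 0.0009 + 0.0001) ≈ 4.728 × 0.1067 ≈ 0.504 mg/L.

0.5 mg/L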